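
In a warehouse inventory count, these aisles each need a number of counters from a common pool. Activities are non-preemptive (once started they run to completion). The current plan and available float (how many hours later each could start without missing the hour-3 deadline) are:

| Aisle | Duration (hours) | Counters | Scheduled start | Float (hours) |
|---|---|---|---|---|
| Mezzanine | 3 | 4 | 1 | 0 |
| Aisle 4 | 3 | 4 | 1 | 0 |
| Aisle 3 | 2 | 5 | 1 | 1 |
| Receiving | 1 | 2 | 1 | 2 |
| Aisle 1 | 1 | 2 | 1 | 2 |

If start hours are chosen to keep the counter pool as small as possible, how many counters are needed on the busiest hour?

Early-start (Mezzanine@1, Aisle 4@1, Aisle 3@1, Receiving@1, Aisle 1@1) gives peak 17: h1:17  h2:13  h3:8.
Shift Receiving→3, Aisle 1→3.
Schedule Mezzanine@1, Aisle 4@1, Aisle 3@1, Receiving@3, Aisle 1@3: h1:13  h2:13  h3:12 — peak 13.
Total counter-hours = 38 over 3 hours ⇒ peak ≥ ⌈38/3⌉ = 13, so 13 is optimal.

13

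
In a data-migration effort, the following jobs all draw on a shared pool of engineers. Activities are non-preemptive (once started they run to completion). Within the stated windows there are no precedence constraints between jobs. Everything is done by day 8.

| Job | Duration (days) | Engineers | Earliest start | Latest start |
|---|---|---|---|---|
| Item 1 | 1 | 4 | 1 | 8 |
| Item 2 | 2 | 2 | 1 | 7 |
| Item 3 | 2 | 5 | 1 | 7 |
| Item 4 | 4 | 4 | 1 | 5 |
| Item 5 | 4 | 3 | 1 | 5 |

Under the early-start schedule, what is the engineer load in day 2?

At early start, day 2 has: Item 2, Item 3, Item 4, Item 5.
Demand: 2 + 5 + 4 + 3 = 14.

14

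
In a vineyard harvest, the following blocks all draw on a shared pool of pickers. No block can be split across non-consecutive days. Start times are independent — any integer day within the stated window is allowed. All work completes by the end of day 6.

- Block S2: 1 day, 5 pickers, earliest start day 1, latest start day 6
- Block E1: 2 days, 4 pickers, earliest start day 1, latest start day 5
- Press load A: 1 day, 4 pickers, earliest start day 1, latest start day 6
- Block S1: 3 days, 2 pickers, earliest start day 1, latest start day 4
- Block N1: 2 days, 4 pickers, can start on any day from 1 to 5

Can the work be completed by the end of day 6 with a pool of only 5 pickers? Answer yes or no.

no

Total picker-days = 31; over 6 days the average is 31/6 > 5, so some day must exceed 5.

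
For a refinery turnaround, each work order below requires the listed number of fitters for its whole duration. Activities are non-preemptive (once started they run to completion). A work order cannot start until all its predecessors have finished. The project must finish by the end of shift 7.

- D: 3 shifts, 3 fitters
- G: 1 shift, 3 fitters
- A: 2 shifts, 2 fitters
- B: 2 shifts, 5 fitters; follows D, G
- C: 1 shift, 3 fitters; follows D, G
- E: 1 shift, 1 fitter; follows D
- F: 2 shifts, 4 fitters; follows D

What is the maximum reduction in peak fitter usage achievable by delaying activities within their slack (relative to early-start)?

Early-start peak: s1:8  s2:5  s3:3  s4:13  s5:9  s6:0  s7:0 ⇒ 13.
Leveled (D@1, G@1, A@2, B@4, C@6, E@4, F@6): s1:6  s2:5  s3:5  s4:6  s5:5  s6:7  s7:4 ⇒ 7.
Reduction 13 − 7 = 6.

6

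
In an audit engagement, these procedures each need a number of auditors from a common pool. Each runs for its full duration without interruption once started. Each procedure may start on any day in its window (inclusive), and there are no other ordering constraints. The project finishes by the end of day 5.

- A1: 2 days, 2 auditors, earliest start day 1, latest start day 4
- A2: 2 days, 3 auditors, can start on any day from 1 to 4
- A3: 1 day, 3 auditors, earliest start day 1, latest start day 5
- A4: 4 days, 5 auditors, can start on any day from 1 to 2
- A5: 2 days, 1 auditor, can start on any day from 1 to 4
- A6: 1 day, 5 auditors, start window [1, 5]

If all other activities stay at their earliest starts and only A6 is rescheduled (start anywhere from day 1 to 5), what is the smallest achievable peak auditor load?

14

A6@1: d1:19  d2:11  d3:5  d4:5  d5:0 → peak 19
A6@2: d1:14  d2:16  d3:5  d4:5  d5:0 → peak 16
A6@3: d1:14  d2:11  d3:10  d4:5  d5:0 → peak 14
A6@4: d1:14  d2:11  d3:5  d4:10  d5:0 → peak 14
A6@5: d1:14  d2:11  d3:5  d4:5  d5:5 → peak 14
Best is A6@3, peak 14.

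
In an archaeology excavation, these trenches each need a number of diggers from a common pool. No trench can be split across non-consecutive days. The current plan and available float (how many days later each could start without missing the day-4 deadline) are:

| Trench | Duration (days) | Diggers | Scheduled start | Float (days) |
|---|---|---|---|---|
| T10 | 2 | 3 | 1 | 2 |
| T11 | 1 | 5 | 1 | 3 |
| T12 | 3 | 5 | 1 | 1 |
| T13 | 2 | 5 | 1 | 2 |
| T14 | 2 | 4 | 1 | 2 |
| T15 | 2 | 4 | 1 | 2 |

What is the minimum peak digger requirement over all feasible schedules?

Early-start (T10@1, T11@1, T12@1, T13@1, T14@1, T15@1) gives peak 26: d1:26  d2:21  d3:5  d4:0.
Shift T12→2, T14→3, T15→3.
Schedule T10@1, T11@1, T12@2, T13@1, T14@3, T15@3: d1:13  d2:13  d3:13  d4:13 — peak 13.
Total digger-days = 52 over 4 days ⇒ peak ≥ ⌈52/4⌉ = 13, so 13 is optimal.

13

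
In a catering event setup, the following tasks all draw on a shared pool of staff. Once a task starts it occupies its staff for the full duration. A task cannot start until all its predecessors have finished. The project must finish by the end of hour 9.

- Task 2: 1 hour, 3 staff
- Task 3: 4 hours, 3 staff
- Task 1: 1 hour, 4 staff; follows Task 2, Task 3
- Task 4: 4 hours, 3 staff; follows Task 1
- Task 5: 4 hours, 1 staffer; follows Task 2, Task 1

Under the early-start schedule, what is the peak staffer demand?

6

Early-start schedule: Task 2@1, Task 3@1, Task 1@5, Task 4@6, Task 5@6.
Load per hour: hour 1: 6, hour 2: 3, hour 3: 3, hour 4: 3, hour 5: 4, hour 6: 4, hour 7: 4, hour 8: 4, hour 9: 4.
Peak is 6.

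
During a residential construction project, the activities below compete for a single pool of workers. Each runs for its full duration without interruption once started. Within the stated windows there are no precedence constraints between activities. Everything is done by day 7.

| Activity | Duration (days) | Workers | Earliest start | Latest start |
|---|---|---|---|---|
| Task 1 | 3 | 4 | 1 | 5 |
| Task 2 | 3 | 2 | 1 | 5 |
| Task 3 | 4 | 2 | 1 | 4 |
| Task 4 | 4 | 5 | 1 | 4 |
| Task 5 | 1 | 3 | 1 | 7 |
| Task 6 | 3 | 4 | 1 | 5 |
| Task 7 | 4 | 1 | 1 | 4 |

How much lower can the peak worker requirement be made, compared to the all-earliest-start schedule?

11

Early-start peak: d1:21  d2:18  d3:18  d4:8  d5:0  d6:0  d7:0 ⇒ 21.
Leveled (Task 1@1, Task 2@2, Task 3@1, Task 4@4, Task 5@1, Task 6@5, Task 7@1): d1:10  d2:9  d3:9  d4:10  d5:9  d6:9  d7:9 ⇒ 10.
Reduction 21 − 10 = 11.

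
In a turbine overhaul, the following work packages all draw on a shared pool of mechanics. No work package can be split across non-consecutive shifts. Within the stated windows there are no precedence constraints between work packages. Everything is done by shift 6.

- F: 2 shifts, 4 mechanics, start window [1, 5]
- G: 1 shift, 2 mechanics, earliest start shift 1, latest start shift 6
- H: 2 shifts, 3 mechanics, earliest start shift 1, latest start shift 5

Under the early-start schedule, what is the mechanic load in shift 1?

At early start, shift 1 has: F, G, H.
Demand: 4 + 2 + 3 = 9.

9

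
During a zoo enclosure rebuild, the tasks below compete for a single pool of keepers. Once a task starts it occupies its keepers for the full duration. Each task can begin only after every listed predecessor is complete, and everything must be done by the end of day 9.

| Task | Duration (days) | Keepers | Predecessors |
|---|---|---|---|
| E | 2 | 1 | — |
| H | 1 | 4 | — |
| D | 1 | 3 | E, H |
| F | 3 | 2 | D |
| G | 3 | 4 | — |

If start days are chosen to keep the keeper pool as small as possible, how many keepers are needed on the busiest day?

Early-start (E@1, H@1, D@3, F@4, G@1) gives peak 9: d1:9  d2:5  d3:7  d4:2  d5:2  d6:2  d7:0  d8:0  d9:0.
Shift G→7.
Schedule E@1, H@1, D@3, F@4, G@7: d1:5  d2:1  d3:3  d4:2  d5:2  d6:2  d7:4  d8:4  d9:4 — peak 5.

5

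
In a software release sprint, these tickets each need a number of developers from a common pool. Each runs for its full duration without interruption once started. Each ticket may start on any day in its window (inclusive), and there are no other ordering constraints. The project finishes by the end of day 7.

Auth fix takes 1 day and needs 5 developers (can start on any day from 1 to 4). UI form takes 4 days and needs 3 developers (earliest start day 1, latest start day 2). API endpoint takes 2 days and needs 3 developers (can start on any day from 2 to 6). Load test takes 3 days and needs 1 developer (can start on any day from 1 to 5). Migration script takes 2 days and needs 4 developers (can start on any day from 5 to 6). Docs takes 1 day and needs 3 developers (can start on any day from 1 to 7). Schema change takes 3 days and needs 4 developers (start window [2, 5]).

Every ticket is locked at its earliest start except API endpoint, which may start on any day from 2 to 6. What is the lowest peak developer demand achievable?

12

API endpoint@2: d1:12  d2:11  d3:11  d4:7  d5:4  d6:4  d7:0 → peak 12
API endpoint@3: d1:12  d2:8  d3:11  d4:10  d5:4  d6:4  d7:0 → peak 12
API endpoint@4: d1:12  d2:8  d3:8  d4:10  d5:7  d6:4  d7:0 → peak 12
API endpoint@5: d1:12  d2:8  d3:8  d4:7  d5:7  d6:7  d7:0 → peak 12
API endpoint@6: d1:12  d2:8  d3:8  d4:7  d5:4  d6:7  d7:3 → peak 12
Best is API endpoint@2, peak 12.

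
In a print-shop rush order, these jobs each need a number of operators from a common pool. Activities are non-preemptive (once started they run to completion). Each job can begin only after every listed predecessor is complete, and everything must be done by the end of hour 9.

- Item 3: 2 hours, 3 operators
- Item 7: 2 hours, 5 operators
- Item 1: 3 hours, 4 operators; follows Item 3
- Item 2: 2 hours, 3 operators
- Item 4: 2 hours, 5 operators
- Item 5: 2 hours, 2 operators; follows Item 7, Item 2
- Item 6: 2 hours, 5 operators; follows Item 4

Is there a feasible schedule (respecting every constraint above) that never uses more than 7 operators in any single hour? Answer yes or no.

The minimum achievable peak is 8; 7 < 8, so no feasible schedule stays within the cap.

no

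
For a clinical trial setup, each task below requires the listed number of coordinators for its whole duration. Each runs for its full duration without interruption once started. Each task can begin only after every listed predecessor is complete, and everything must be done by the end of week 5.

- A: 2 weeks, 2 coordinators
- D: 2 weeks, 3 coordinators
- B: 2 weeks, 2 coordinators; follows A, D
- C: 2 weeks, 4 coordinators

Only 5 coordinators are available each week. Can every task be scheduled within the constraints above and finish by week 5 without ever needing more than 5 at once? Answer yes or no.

no

The minimum achievable peak is 6; 5 < 6, so no feasible schedule stays within the cap.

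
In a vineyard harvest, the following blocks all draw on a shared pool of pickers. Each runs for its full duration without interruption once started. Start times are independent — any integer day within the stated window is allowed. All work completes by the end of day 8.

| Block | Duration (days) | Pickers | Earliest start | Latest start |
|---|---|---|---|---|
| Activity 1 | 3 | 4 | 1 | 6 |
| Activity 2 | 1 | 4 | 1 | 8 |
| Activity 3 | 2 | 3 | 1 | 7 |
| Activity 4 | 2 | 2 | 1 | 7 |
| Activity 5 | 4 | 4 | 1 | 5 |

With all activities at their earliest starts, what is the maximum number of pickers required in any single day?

Early-start schedule: Activity 1@1, Activity 2@1, Activity 3@1, Activity 4@1, Activity 5@1.
Load per day: day 1: 17, day 2: 13, day 3: 8, day 4: 4, day 5: 0, day 6: 0, day 7: 0, day 8: 0.
Peak is 17.

17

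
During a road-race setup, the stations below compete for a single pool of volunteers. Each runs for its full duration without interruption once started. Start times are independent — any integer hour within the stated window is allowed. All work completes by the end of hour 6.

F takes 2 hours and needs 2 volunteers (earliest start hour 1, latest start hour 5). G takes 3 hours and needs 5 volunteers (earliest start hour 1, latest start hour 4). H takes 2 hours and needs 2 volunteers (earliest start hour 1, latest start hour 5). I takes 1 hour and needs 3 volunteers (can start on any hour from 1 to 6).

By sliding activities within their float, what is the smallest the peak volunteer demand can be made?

5

Early-start (F@1, G@1, H@1, I@1) gives peak 12: h1:12  h2:9  h3:5  h4:0  h5:0  h6:0.
Shift G→3, I→6.
Schedule F@1, G@3, H@1, I@6: h1:4  h2:4  h3:5  h4:5  h5:5  h6:3 — peak 5.
Total volunteer-hours = 26 over 6 hours ⇒ peak ≥ ⌈26/6⌉ = 5, so 5 is optimal.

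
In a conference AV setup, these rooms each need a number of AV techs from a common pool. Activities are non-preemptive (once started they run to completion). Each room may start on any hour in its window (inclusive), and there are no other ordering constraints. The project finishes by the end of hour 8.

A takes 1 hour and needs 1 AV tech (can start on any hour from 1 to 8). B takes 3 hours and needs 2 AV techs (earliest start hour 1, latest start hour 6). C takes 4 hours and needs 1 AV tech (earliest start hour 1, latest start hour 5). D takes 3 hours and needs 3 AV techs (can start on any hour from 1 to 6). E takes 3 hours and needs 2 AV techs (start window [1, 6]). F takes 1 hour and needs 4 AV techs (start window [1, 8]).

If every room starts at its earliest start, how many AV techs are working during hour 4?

1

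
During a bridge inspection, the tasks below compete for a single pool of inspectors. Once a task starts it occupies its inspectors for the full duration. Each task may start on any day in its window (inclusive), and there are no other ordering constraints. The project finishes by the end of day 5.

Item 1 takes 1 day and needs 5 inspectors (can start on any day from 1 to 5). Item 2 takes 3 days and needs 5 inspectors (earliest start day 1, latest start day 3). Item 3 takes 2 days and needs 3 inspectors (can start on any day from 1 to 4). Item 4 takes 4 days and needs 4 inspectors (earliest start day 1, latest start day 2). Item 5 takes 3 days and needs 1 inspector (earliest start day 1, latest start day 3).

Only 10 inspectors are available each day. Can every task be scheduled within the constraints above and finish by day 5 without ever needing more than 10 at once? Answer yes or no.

yes

Schedule Item 1@1, Item 2@1, Item 3@4, Item 4@2, Item 5@2: d1:10  d2:10  d3:10  d4:8  d5:7 — peak 10 ≤ 10.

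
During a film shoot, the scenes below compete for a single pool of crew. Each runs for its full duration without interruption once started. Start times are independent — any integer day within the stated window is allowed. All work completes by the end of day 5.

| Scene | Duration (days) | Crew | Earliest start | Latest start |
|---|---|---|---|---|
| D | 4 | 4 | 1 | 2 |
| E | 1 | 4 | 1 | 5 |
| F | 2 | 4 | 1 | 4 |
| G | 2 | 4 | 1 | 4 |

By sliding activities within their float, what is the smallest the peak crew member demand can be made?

Early-start (D@1, E@1, F@1, G@1) gives peak 16: d1:16  d2:12  d3:4  d4:4  d5:0.
Shift F→2, G→4.
Schedule D@1, E@1, F@2, G@4: d1:8  d2:8  d3:8  d4:8  d5:4 — peak 8.
Total crew member-days = 36 over 5 days ⇒ peak ≥ ⌈36/5⌉ = 8, so 8 is optimal.

8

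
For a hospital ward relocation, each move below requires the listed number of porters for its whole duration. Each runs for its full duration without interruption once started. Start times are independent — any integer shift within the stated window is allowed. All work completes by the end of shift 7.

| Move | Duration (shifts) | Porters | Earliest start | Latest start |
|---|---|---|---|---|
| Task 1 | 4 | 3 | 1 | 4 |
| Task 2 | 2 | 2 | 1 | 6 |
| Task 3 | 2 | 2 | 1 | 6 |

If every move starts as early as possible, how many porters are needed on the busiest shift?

Early-start schedule: Task 1@1, Task 2@1, Task 3@1.
Load per shift: shift 1: 7, shift 2: 7, shift 3: 3, shift 4: 3, shift 5: 0, shift 6: 0, shift 7: 0.
Peak is 7.

7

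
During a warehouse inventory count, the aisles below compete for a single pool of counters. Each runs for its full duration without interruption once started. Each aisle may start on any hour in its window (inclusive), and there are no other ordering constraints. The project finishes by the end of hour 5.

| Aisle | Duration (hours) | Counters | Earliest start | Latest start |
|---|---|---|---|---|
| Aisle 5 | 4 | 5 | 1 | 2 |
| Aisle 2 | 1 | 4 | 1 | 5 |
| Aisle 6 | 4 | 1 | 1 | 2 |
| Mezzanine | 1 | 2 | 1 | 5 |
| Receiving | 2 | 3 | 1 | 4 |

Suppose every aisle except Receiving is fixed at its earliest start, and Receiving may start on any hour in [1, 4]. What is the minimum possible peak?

12

Receiving@1: h1:15  h2:9  h3:6  h4:6  h5:0 → peak 15
Receiving@2: h1:12  h2:9  h3:9  h4:6  h5:0 → peak 12
Receiving@3: h1:12  h2:6  h3:9  h4:9  h5:0 → peak 12
Receiving@4: h1:12  h2:6  h3:6  h4:9  h5:3 → peak 12
Best is Receiving@2, peak 12.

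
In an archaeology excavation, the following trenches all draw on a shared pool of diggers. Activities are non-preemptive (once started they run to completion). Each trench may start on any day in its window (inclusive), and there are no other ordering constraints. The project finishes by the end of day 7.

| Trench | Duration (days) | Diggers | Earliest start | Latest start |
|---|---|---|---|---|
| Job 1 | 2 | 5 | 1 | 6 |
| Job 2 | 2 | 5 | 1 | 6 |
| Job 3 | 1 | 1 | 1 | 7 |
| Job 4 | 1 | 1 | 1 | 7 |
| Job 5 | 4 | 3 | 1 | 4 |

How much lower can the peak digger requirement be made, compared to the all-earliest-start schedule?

Early-start peak: d1:15  d2:13  d3:3  d4:3  d5:0  d6:0  d7:0 ⇒ 15.
Leveled (Job 1@1, Job 2@3, Job 3@1, Job 4@1, Job 5@2): d1:7  d2:8  d3:8  d4:8  d5:3  d6:0  d7:0 ⇒ 8.
Reduction 15 − 8 = 7.

7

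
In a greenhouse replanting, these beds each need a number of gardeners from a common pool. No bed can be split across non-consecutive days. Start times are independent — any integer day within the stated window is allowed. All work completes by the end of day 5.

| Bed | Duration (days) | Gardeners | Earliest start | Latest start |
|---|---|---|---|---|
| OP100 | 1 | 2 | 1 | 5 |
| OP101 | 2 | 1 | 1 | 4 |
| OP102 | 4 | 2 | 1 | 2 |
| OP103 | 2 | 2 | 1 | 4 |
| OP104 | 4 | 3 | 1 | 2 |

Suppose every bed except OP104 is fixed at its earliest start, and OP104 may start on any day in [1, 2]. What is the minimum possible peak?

OP104@1: d1:10  d2:8  d3:5  d4:5  d5:0 → peak 10
OP104@2: d1:7  d2:8  d3:5  d4:5  d5:3 → peak 8
Best is OP104@2, peak 8.

8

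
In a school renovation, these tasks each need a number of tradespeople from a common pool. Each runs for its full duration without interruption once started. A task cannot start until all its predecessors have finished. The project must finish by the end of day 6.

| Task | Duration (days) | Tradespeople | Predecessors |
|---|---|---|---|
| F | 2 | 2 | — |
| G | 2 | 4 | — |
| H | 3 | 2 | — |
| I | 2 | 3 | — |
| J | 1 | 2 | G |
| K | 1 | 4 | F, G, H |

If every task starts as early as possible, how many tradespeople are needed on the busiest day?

11

Early-start schedule: F@1, G@1, H@1, I@1, J@3, K@4.
Load per day: day 1: 11, day 2: 11, day 3: 4, day 4: 4, day 5: 0, day 6: 0.
Peak is 11.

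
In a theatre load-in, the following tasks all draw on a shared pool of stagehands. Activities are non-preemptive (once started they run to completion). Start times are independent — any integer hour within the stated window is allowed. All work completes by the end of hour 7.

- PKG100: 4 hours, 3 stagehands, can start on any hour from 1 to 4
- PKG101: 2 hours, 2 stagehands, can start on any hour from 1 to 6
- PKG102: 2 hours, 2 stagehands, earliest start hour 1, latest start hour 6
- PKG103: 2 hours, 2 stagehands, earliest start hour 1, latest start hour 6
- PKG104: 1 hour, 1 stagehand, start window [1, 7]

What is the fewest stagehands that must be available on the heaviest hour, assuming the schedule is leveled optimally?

Early-start (PKG100@1, PKG101@1, PKG102@1, PKG103@1, PKG104@1) gives peak 10: h1:10  h2:9  h3:3  h4:3  h5:0  h6:0  h7:0.
Shift PKG102→3, PKG103→5, PKG104→5.
Schedule PKG100@1, PKG101@1, PKG102@3, PKG103@5, PKG104@5: h1:5  h2:5  h3:5  h4:5  h5:3  h6:2  h7:0 — peak 5.

5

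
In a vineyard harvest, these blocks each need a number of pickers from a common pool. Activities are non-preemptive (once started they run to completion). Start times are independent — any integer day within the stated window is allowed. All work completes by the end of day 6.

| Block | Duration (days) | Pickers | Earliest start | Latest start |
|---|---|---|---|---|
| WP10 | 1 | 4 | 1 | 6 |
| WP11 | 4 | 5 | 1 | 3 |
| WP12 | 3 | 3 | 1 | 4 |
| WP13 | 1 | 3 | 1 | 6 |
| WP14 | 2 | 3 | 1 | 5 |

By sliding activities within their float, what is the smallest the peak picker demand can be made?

Early-start (WP10@1, WP11@1, WP12@1, WP13@1, WP14@1) gives peak 18: d1:18  d2:11  d3:8  d4:5  d5:0  d6:0.
Shift WP11→2, WP13→4, WP14→5.
Schedule WP10@1, WP11@2, WP12@1, WP13@4, WP14@5: d1:7  d2:8  d3:8  d4:8  d5:8  d6:3 — peak 8.

8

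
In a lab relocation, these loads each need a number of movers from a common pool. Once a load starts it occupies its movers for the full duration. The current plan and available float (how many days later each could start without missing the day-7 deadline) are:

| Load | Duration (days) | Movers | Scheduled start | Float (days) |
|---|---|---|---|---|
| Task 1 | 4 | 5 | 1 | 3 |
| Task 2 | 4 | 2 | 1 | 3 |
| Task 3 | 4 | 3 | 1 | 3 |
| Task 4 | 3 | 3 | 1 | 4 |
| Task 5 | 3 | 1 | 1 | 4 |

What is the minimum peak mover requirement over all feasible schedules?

10

Early-start (Task 1@1, Task 2@1, Task 3@1, Task 4@1, Task 5@1) gives peak 14: d1:14  d2:14  d3:14  d4:10  d5:0  d6:0  d7:0.
Shift Task 4→5, Task 5→5.
Schedule Task 1@1, Task 2@1, Task 3@1, Task 4@5, Task 5@5: d1:10  d2:10  d3:10  d4:10  d5:4  d6:4  d7:4 — peak 10.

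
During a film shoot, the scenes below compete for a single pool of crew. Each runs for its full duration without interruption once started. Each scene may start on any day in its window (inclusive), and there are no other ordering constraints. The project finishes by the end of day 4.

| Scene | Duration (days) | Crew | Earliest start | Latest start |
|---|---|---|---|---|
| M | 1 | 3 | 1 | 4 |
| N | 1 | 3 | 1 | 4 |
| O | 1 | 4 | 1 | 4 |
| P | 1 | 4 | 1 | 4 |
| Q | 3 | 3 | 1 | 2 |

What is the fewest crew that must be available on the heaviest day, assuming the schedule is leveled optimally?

Early-start (M@1, N@1, O@1, P@1, Q@1) gives peak 17: d1:17  d2:3  d3:3  d4:0.
Shift O→2, P→3, Q→2.
Schedule M@1, N@1, O@2, P@3, Q@2: d1:6  d2:7  d3:7  d4:3 — peak 7.

7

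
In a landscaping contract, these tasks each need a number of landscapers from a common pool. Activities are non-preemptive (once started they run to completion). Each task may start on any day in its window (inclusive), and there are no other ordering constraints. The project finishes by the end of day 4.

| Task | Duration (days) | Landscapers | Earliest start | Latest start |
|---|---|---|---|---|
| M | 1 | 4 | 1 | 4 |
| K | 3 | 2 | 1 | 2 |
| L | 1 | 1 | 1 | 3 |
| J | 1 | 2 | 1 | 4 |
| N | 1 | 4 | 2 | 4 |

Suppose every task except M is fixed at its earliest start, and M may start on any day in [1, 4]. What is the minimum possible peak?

M@1: d1:9  d2:6  d3:2  d4:0 → peak 9
M@2: d1:5  d2:10  d3:2  d4:0 → peak 10
M@3: d1:5  d2:6  d3:6  d4:0 → peak 6
M@4: d1:5  d2:6  d3:2  d4:4 → peak 6
Best is M@3, peak 6.

6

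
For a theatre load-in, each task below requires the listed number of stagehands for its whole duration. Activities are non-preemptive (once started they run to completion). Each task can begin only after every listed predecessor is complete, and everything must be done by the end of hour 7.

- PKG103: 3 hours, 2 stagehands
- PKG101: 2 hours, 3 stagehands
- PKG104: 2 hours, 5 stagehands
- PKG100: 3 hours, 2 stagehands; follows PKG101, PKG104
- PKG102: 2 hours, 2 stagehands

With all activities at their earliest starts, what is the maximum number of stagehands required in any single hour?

Early-start schedule: PKG103@1, PKG101@1, PKG104@1, PKG100@3, PKG102@1.
Load per hour: hour 1: 12, hour 2: 12, hour 3: 4, hour 4: 2, hour 5: 2, hour 6: 0, hour 7: 0.
Peak is 12.

12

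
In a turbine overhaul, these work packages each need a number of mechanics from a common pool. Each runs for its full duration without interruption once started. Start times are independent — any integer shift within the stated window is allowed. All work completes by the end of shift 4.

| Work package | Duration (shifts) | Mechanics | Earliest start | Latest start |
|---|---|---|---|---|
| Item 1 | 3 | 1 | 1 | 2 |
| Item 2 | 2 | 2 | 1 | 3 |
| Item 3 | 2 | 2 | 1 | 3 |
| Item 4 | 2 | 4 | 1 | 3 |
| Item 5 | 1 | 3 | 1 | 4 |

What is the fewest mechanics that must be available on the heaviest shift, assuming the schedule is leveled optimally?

7

Early-start (Item 1@1, Item 2@1, Item 3@1, Item 4@1, Item 5@1) gives peak 12: s1:12  s2:9  s3:1  s4:0.
Shift Item 4→3, Item 5→4.
Schedule Item 1@1, Item 2@1, Item 3@1, Item 4@3, Item 5@4: s1:5  s2:5  s3:5  s4:7 — peak 7.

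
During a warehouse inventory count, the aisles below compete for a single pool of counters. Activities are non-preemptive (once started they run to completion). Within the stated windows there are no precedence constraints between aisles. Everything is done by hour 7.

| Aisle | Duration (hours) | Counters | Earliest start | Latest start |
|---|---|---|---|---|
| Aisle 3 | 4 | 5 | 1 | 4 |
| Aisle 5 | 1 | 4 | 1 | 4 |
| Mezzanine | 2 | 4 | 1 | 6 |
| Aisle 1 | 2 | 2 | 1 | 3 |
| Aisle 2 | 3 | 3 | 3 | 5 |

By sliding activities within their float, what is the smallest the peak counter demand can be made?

8

Early-start (Aisle 3@1, Aisle 5@1, Mezzanine@1, Aisle 1@1, Aisle 2@3) gives peak 15: h1:15  h2:11  h3:8  h4:8  h5:3  h6:0  h7:0.
Shift Aisle 3→2, Mezzanine→6.
Schedule Aisle 3@2, Aisle 5@1, Mezzanine@6, Aisle 1@1, Aisle 2@3: h1:6  h2:7  h3:8  h4:8  h5:8  h6:4  h7:4 — peak 8.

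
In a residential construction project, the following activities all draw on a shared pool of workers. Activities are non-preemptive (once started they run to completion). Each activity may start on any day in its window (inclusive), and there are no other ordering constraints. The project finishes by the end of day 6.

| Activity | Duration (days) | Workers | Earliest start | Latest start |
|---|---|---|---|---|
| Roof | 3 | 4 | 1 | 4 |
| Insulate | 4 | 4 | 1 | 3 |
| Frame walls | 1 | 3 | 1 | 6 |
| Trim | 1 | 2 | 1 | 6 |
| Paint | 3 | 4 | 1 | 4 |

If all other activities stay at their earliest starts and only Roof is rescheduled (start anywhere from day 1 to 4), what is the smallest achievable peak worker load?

Roof@1: d1:17  d2:12  d3:12  d4:4  d5:0  d6:0 → peak 17
Roof@2: d1:13  d2:12  d3:12  d4:8  d5:0  d6:0 → peak 13
Roof@3: d1:13  d2:8  d3:12  d4:8  d5:4  d6:0 → peak 13
Roof@4: d1:13  d2:8  d3:8  d4:8  d5:4  d6:4 → peak 13
Best is Roof@2, peak 13.

13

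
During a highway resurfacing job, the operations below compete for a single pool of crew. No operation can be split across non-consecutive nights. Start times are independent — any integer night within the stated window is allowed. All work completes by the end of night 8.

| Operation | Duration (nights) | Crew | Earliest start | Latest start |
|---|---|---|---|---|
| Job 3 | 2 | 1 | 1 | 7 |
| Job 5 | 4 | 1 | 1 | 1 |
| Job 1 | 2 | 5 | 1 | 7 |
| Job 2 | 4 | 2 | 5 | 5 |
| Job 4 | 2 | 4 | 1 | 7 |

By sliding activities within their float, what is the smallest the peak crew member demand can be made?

6

Early-start (Job 3@1, Job 5@1, Job 1@1, Job 2@5, Job 4@1) gives peak 11: n1:11  n2:11  n3:1  n4:1  n5:2  n6:2  n7:2  n8:2.
Shift Job 1→3.
Schedule Job 3@1, Job 5@1, Job 1@3, Job 2@5, Job 4@1: n1:6  n2:6  n3:6  n4:6  n5:2  n6:2  n7:2  n8:2 — peak 6.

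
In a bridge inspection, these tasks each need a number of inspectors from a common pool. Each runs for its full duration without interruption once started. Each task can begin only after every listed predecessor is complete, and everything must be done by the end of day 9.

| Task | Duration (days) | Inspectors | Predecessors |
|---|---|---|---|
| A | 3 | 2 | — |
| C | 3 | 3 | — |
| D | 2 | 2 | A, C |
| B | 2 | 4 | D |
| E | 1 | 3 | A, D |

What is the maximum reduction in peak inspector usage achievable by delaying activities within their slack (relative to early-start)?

2

Early-start peak: d1:5  d2:5  d3:5  d4:2  d5:2  d6:7  d7:4  d8:0  d9:0 ⇒ 7.
Leveled (A@1, C@1, D@4, B@6, E@8): d1:5  d2:5  d3:5  d4:2  d5:2  d6:4  d7:4  d8:3  d9:0 ⇒ 5.
Reduction 7 − 5 = 2.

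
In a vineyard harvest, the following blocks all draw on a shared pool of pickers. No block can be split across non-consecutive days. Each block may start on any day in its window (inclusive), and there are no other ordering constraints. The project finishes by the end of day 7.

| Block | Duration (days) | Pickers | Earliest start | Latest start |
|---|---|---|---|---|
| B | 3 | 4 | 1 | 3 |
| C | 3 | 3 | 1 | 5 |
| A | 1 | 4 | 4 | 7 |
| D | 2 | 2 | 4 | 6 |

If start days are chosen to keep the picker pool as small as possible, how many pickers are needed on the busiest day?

5

Early-start (B@1, C@1, A@4, D@4) gives peak 7: d1:7  d2:7  d3:7  d4:6  d5:2  d6:0  d7:0.
Shift C→4, A→7.
Schedule B@1, C@4, A@7, D@4: d1:4  d2:4  d3:4  d4:5  d5:5  d6:3  d7:4 — peak 5.
Total picker-days = 29 over 7 days ⇒ peak ≥ ⌈29/7⌉ = 5, so 5 is optimal.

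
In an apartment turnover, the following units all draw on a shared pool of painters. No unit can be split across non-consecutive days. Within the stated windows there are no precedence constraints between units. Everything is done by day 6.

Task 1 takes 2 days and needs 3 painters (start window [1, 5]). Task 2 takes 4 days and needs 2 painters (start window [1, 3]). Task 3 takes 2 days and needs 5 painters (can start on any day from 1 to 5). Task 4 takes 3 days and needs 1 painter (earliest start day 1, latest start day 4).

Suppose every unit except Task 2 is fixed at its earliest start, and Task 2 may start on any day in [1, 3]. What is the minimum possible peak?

Task 2@1: d1:11  d2:11  d3:3  d4:2  d5:0  d6:0 → peak 11
Task 2@2: d1:9  d2:11  d3:3  d4:2  d5:2  d6:0 → peak 11
Task 2@3: d1:9  d2:9  d3:3  d4:2  d5:2  d6:2 → peak 9
Best is Task 2@3, peak 9.

9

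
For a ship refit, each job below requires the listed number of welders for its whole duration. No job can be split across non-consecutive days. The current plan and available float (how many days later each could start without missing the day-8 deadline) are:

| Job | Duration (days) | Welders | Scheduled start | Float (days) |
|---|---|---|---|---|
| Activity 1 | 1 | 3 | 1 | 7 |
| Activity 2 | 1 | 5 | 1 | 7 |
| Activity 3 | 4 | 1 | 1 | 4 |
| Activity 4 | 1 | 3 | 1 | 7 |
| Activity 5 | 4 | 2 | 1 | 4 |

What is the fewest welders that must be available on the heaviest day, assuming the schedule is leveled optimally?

Early-start (Activity 1@1, Activity 2@1, Activity 3@1, Activity 4@1, Activity 5@1) gives peak 14: d1:14  d2:3  d3:3  d4:3  d5:0  d6:0  d7:0  d8:0.
Shift Activity 2→2, Activity 3→3, Activity 4→3, Activity 5→4.
Schedule Activity 1@1, Activity 2@2, Activity 3@3, Activity 4@3, Activity 5@4: d1:3  d2:5  d3:4  d4:3  d5:3  d6:3  d7:2  d8:0 — peak 5.

5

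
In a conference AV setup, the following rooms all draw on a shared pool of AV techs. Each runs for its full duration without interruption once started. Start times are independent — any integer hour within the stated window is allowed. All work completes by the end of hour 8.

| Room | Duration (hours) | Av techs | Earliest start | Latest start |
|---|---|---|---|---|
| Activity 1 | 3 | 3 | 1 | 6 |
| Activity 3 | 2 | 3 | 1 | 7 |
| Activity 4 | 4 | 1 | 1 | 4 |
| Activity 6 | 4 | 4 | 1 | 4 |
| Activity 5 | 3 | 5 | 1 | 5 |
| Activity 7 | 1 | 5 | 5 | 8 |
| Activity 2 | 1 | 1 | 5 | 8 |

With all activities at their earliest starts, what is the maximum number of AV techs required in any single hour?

16

Early-start schedule: Activity 1@1, Activity 3@1, Activity 4@1, Activity 6@1, Activity 5@1, Activity 7@5, Activity 2@5.
Load per hour: hour 1: 16, hour 2: 16, hour 3: 13, hour 4: 5, hour 5: 6, hour 6: 0, hour 7: 0, hour 8: 0.
Peak is 16.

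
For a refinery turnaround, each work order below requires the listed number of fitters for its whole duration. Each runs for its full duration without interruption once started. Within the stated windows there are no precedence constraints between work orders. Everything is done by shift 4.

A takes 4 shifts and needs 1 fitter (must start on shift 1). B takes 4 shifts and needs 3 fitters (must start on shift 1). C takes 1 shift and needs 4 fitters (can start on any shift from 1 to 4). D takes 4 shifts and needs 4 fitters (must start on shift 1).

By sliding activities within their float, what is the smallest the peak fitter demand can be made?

12

Schedule A@1, B@1, C@1, D@1: s1:12  s2:8  s3:8  s4:8 — peak 12.
No arrangement of the 4 feasible schedules does better.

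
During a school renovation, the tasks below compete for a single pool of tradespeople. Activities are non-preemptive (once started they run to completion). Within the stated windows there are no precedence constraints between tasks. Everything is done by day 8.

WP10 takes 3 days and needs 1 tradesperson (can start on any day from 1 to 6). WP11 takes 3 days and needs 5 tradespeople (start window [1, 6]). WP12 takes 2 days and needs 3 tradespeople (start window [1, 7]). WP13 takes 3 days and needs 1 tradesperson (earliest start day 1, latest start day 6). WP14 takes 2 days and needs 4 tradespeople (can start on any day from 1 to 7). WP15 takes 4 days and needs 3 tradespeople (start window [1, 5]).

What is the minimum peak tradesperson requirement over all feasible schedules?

Early-start (WP10@1, WP11@1, WP12@1, WP13@1, WP14@1, WP15@1) gives peak 17: d1:17  d2:17  d3:10  d4:3  d5:0  d6:0  d7:0  d8:0.
Shift WP12→4, WP14→6, WP15→4.
Schedule WP10@1, WP11@1, WP12@4, WP13@1, WP14@6, WP15@4: d1:7  d2:7  d3:7  d4:6  d5:6  d6:7  d7:7  d8:0 — peak 7.

7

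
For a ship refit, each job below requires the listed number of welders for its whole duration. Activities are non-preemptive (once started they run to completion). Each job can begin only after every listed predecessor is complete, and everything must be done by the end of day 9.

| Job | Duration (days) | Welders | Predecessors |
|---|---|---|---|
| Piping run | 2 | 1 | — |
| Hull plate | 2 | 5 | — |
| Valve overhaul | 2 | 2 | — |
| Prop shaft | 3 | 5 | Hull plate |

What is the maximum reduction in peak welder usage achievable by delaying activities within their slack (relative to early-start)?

Early-start peak: d1:8  d2:8  d3:5  d4:5  d5:5  d6:0  d7:0  d8:0  d9:0 ⇒ 8.
Leveled (Piping run@1, Hull plate@3, Valve overhaul@1, Prop shaft@5): d1:3  d2:3  d3:5  d4:5  d5:5  d6:5  d7:5  d8:0  d9:0 ⇒ 5.
Reduction 8 − 5 = 3.

3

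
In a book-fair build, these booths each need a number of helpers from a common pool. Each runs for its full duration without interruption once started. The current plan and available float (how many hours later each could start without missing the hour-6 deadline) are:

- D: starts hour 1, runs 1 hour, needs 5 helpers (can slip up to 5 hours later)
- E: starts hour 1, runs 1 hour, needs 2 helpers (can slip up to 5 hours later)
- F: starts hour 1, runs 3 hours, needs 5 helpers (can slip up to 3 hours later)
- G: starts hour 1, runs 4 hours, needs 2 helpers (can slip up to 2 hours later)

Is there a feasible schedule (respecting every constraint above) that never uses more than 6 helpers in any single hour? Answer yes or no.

no

The minimum achievable peak is 7; 6 < 7, so no feasible schedule stays within the cap.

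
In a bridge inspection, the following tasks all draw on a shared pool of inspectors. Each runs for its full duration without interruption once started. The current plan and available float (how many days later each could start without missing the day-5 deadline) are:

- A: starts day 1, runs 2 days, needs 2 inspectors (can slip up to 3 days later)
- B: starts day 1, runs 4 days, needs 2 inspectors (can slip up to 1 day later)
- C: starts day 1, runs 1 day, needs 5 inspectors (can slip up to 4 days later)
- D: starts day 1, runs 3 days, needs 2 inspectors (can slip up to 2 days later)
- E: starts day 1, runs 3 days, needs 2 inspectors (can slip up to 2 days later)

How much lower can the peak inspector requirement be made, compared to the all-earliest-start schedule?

Early-start peak: d1:13  d2:8  d3:6  d4:2  d5:0 ⇒ 13.
Leveled (A@1, B@1, C@5, D@1, E@3): d1:6  d2:6  d3:6  d4:4  d5:7 ⇒ 7.
Reduction 13 − 7 = 6.

6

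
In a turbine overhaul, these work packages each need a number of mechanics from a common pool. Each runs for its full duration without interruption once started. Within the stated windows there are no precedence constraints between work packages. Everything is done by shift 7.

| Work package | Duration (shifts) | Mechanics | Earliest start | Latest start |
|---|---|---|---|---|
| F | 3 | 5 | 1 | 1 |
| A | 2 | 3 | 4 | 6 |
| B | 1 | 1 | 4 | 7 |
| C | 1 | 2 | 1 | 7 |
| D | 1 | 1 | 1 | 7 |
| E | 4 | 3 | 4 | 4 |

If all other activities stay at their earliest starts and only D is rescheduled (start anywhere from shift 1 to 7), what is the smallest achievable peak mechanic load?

D@1: s1:8  s2:5  s3:5  s4:7  s5:6  s6:3  s7:3 → peak 8
D@2: s1:7  s2:6  s3:5  s4:7  s5:6  s6:3  s7:3 → peak 7
D@3: s1:7  s2:5  s3:6  s4:7  s5:6  s6:3  s7:3 → peak 7
D@4: s1:7  s2:5  s3:5  s4:8  s5:6  s6:3  s7:3 → peak 8
D@5: s1:7  s2:5  s3:5  s4:7  s5:7  s6:3  s7:3 → peak 7
D@6: s1:7  s2:5  s3:5  s4:7  s5:6  s6:4  s7:3 → peak 7
D@7: s1:7  s2:5  s3:5  s4:7  s5:6  s6:3  s7:4 → peak 7
Best is D@2, peak 7.

7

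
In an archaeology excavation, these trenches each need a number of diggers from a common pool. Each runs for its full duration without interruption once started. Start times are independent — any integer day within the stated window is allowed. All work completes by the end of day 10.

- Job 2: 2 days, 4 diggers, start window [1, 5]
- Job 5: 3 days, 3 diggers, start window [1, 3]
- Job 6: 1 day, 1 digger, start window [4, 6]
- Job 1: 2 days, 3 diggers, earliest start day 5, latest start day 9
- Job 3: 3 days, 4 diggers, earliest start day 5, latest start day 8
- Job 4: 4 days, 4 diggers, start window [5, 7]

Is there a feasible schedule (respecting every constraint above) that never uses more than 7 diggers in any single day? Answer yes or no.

The minimum achievable peak is 8; 7 < 8, so no feasible schedule stays within the cap.

no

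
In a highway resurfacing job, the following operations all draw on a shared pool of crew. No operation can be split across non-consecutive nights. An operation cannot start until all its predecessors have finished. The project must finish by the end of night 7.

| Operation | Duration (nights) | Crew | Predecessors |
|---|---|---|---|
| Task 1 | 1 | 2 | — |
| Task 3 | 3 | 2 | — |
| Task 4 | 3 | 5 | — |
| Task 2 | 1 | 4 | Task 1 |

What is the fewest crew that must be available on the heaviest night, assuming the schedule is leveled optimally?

Early-start (Task 1@1, Task 3@1, Task 4@1, Task 2@2) gives peak 11: n1:9  n2:11  n3:7  n4:0  n5:0  n6:0  n7:0.
Shift Task 4→4, Task 2→7.
Schedule Task 1@1, Task 3@1, Task 4@4, Task 2@7: n1:4  n2:2  n3:2  n4:5  n5:5  n6:5  n7:4 — peak 5.

5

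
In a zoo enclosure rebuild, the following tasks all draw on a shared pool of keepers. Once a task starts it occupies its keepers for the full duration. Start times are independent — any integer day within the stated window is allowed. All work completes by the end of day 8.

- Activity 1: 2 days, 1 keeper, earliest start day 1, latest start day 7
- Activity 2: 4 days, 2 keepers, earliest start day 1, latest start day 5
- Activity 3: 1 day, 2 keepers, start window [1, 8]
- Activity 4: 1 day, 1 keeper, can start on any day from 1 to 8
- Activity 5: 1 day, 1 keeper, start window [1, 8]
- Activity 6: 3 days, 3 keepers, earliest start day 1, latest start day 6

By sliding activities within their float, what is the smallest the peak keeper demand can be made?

Early-start (Activity 1@1, Activity 2@1, Activity 3@1, Activity 4@1, Activity 5@1, Activity 6@1) gives peak 10: d1:10  d2:6  d3:5  d4:2  d5:0  d6:0  d7:0  d8:0.
Shift Activity 3→5, Activity 4→3, Activity 5→4, Activity 6→6.
Schedule Activity 1@1, Activity 2@1, Activity 3@5, Activity 4@3, Activity 5@4, Activity 6@6: d1:3  d2:3  d3:3  d4:3  d5:2  d6:3  d7:3  d8:3 — peak 3.
Total keeper-days = 23 over 8 days ⇒ peak ≥ ⌈23/8⌉ = 3, so 3 is optimal.

3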